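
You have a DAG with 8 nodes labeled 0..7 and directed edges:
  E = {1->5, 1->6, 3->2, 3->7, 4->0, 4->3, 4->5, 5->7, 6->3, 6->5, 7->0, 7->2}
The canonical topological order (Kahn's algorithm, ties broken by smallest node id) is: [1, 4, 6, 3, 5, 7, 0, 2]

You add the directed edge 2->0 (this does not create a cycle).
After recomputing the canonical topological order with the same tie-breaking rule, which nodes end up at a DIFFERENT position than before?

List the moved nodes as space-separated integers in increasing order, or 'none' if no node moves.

Old toposort: [1, 4, 6, 3, 5, 7, 0, 2]
Added edge 2->0
Recompute Kahn (smallest-id tiebreak):
  initial in-degrees: [3, 0, 2, 2, 0, 3, 1, 2]
  ready (indeg=0): [1, 4]
  pop 1: indeg[5]->2; indeg[6]->0 | ready=[4, 6] | order so far=[1]
  pop 4: indeg[0]->2; indeg[3]->1; indeg[5]->1 | ready=[6] | order so far=[1, 4]
  pop 6: indeg[3]->0; indeg[5]->0 | ready=[3, 5] | order so far=[1, 4, 6]
  pop 3: indeg[2]->1; indeg[7]->1 | ready=[5] | order so far=[1, 4, 6, 3]
  pop 5: indeg[7]->0 | ready=[7] | order so far=[1, 4, 6, 3, 5]
  pop 7: indeg[0]->1; indeg[2]->0 | ready=[2] | order so far=[1, 4, 6, 3, 5, 7]
  pop 2: indeg[0]->0 | ready=[0] | order so far=[1, 4, 6, 3, 5, 7, 2]
  pop 0: no out-edges | ready=[] | order so far=[1, 4, 6, 3, 5, 7, 2, 0]
New canonical toposort: [1, 4, 6, 3, 5, 7, 2, 0]
Compare positions:
  Node 0: index 6 -> 7 (moved)
  Node 1: index 0 -> 0 (same)
  Node 2: index 7 -> 6 (moved)
  Node 3: index 3 -> 3 (same)
  Node 4: index 1 -> 1 (same)
  Node 5: index 4 -> 4 (same)
  Node 6: index 2 -> 2 (same)
  Node 7: index 5 -> 5 (same)
Nodes that changed position: 0 2

Answer: 0 2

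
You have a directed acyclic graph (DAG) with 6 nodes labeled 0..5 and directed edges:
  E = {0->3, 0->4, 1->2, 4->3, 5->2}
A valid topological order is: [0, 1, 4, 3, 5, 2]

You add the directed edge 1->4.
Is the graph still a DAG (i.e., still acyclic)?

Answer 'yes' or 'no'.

Given toposort: [0, 1, 4, 3, 5, 2]
Position of 1: index 1; position of 4: index 2
New edge 1->4: forward
Forward edge: respects the existing order. Still a DAG, same toposort still valid.
Still a DAG? yes

Answer: yes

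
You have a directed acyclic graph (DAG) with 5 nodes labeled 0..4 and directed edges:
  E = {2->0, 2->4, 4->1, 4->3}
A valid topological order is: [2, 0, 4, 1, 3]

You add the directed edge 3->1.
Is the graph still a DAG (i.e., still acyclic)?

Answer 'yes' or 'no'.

Answer: yes

Derivation:
Given toposort: [2, 0, 4, 1, 3]
Position of 3: index 4; position of 1: index 3
New edge 3->1: backward (u after v in old order)
Backward edge: old toposort is now invalid. Check if this creates a cycle.
Does 1 already reach 3? Reachable from 1: [1]. NO -> still a DAG (reorder needed).
Still a DAG? yes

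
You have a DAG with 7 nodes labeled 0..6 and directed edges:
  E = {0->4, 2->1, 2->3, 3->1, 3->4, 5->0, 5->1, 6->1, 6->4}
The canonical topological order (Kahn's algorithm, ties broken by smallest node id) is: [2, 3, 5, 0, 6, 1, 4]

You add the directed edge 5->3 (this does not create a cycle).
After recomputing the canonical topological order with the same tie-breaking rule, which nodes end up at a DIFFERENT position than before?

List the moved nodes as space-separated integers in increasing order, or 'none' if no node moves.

Answer: 0 3 5

Derivation:
Old toposort: [2, 3, 5, 0, 6, 1, 4]
Added edge 5->3
Recompute Kahn (smallest-id tiebreak):
  initial in-degrees: [1, 4, 0, 2, 3, 0, 0]
  ready (indeg=0): [2, 5, 6]
  pop 2: indeg[1]->3; indeg[3]->1 | ready=[5, 6] | order so far=[2]
  pop 5: indeg[0]->0; indeg[1]->2; indeg[3]->0 | ready=[0, 3, 6] | order so far=[2, 5]
  pop 0: indeg[4]->2 | ready=[3, 6] | order so far=[2, 5, 0]
  pop 3: indeg[1]->1; indeg[4]->1 | ready=[6] | order so far=[2, 5, 0, 3]
  pop 6: indeg[1]->0; indeg[4]->0 | ready=[1, 4] | order so far=[2, 5, 0, 3, 6]
  pop 1: no out-edges | ready=[4] | order so far=[2, 5, 0, 3, 6, 1]
  pop 4: no out-edges | ready=[] | order so far=[2, 5, 0, 3, 6, 1, 4]
New canonical toposort: [2, 5, 0, 3, 6, 1, 4]
Compare positions:
  Node 0: index 3 -> 2 (moved)
  Node 1: index 5 -> 5 (same)
  Node 2: index 0 -> 0 (same)
  Node 3: index 1 -> 3 (moved)
  Node 4: index 6 -> 6 (same)
  Node 5: index 2 -> 1 (moved)
  Node 6: index 4 -> 4 (same)
Nodes that changed position: 0 3 5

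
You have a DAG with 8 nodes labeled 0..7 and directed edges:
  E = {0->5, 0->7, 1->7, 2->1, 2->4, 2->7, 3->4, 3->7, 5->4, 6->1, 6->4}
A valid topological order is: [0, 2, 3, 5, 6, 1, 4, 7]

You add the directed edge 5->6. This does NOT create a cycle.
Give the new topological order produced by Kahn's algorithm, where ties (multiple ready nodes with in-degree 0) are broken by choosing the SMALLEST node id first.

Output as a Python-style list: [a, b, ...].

Old toposort: [0, 2, 3, 5, 6, 1, 4, 7]
Added edge: 5->6
Position of 5 (3) < position of 6 (4). Old order still valid.
Run Kahn's algorithm (break ties by smallest node id):
  initial in-degrees: [0, 2, 0, 0, 4, 1, 1, 4]
  ready (indeg=0): [0, 2, 3]
  pop 0: indeg[5]->0; indeg[7]->3 | ready=[2, 3, 5] | order so far=[0]
  pop 2: indeg[1]->1; indeg[4]->3; indeg[7]->2 | ready=[3, 5] | order so far=[0, 2]
  pop 3: indeg[4]->2; indeg[7]->1 | ready=[5] | order so far=[0, 2, 3]
  pop 5: indeg[4]->1; indeg[6]->0 | ready=[6] | order so far=[0, 2, 3, 5]
  pop 6: indeg[1]->0; indeg[4]->0 | ready=[1, 4] | order so far=[0, 2, 3, 5, 6]
  pop 1: indeg[7]->0 | ready=[4, 7] | order so far=[0, 2, 3, 5, 6, 1]
  pop 4: no out-edges | ready=[7] | order so far=[0, 2, 3, 5, 6, 1, 4]
  pop 7: no out-edges | ready=[] | order so far=[0, 2, 3, 5, 6, 1, 4, 7]
  Result: [0, 2, 3, 5, 6, 1, 4, 7]

Answer: [0, 2, 3, 5, 6, 1, 4, 7]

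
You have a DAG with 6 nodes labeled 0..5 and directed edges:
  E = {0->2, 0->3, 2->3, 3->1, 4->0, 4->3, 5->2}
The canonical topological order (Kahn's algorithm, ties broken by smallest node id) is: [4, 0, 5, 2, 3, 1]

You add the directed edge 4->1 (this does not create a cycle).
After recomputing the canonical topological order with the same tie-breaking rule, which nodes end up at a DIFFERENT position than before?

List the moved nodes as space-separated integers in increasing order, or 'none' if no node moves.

Answer: none

Derivation:
Old toposort: [4, 0, 5, 2, 3, 1]
Added edge 4->1
Recompute Kahn (smallest-id tiebreak):
  initial in-degrees: [1, 2, 2, 3, 0, 0]
  ready (indeg=0): [4, 5]
  pop 4: indeg[0]->0; indeg[1]->1; indeg[3]->2 | ready=[0, 5] | order so far=[4]
  pop 0: indeg[2]->1; indeg[3]->1 | ready=[5] | order so far=[4, 0]
  pop 5: indeg[2]->0 | ready=[2] | order so far=[4, 0, 5]
  pop 2: indeg[3]->0 | ready=[3] | order so far=[4, 0, 5, 2]
  pop 3: indeg[1]->0 | ready=[1] | order so far=[4, 0, 5, 2, 3]
  pop 1: no out-edges | ready=[] | order so far=[4, 0, 5, 2, 3, 1]
New canonical toposort: [4, 0, 5, 2, 3, 1]
Compare positions:
  Node 0: index 1 -> 1 (same)
  Node 1: index 5 -> 5 (same)
  Node 2: index 3 -> 3 (same)
  Node 3: index 4 -> 4 (same)
  Node 4: index 0 -> 0 (same)
  Node 5: index 2 -> 2 (same)
Nodes that changed position: none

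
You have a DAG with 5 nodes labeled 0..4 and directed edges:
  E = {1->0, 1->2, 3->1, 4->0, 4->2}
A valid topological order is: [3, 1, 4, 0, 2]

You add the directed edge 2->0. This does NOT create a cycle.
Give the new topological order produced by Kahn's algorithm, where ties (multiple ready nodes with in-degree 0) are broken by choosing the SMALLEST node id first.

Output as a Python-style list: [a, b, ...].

Answer: [3, 1, 4, 2, 0]

Derivation:
Old toposort: [3, 1, 4, 0, 2]
Added edge: 2->0
Position of 2 (4) > position of 0 (3). Must reorder: 2 must now come before 0.
Run Kahn's algorithm (break ties by smallest node id):
  initial in-degrees: [3, 1, 2, 0, 0]
  ready (indeg=0): [3, 4]
  pop 3: indeg[1]->0 | ready=[1, 4] | order so far=[3]
  pop 1: indeg[0]->2; indeg[2]->1 | ready=[4] | order so far=[3, 1]
  pop 4: indeg[0]->1; indeg[2]->0 | ready=[2] | order so far=[3, 1, 4]
  pop 2: indeg[0]->0 | ready=[0] | order so far=[3, 1, 4, 2]
  pop 0: no out-edges | ready=[] | order so far=[3, 1, 4, 2, 0]
  Result: [3, 1, 4, 2, 0]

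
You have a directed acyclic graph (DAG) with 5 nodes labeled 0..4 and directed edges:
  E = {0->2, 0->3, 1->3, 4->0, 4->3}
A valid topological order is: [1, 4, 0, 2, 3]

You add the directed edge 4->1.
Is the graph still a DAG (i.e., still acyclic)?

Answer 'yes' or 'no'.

Answer: yes

Derivation:
Given toposort: [1, 4, 0, 2, 3]
Position of 4: index 1; position of 1: index 0
New edge 4->1: backward (u after v in old order)
Backward edge: old toposort is now invalid. Check if this creates a cycle.
Does 1 already reach 4? Reachable from 1: [1, 3]. NO -> still a DAG (reorder needed).
Still a DAG? yes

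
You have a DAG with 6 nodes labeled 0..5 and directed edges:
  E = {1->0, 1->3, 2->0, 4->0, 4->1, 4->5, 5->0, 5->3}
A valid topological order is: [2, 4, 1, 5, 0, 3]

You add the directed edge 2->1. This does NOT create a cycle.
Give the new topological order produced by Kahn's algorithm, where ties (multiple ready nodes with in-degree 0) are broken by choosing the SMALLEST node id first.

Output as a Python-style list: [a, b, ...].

Old toposort: [2, 4, 1, 5, 0, 3]
Added edge: 2->1
Position of 2 (0) < position of 1 (2). Old order still valid.
Run Kahn's algorithm (break ties by smallest node id):
  initial in-degrees: [4, 2, 0, 2, 0, 1]
  ready (indeg=0): [2, 4]
  pop 2: indeg[0]->3; indeg[1]->1 | ready=[4] | order so far=[2]
  pop 4: indeg[0]->2; indeg[1]->0; indeg[5]->0 | ready=[1, 5] | order so far=[2, 4]
  pop 1: indeg[0]->1; indeg[3]->1 | ready=[5] | order so far=[2, 4, 1]
  pop 5: indeg[0]->0; indeg[3]->0 | ready=[0, 3] | order so far=[2, 4, 1, 5]
  pop 0: no out-edges | ready=[3] | order so far=[2, 4, 1, 5, 0]
  pop 3: no out-edges | ready=[] | order so far=[2, 4, 1, 5, 0, 3]
  Result: [2, 4, 1, 5, 0, 3]

Answer: [2, 4, 1, 5, 0, 3]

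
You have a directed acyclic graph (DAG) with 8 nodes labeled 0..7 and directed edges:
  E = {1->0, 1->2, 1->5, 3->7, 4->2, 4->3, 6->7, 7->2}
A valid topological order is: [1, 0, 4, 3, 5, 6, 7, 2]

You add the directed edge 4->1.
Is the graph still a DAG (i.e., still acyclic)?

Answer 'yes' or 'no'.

Given toposort: [1, 0, 4, 3, 5, 6, 7, 2]
Position of 4: index 2; position of 1: index 0
New edge 4->1: backward (u after v in old order)
Backward edge: old toposort is now invalid. Check if this creates a cycle.
Does 1 already reach 4? Reachable from 1: [0, 1, 2, 5]. NO -> still a DAG (reorder needed).
Still a DAG? yes

Answer: yes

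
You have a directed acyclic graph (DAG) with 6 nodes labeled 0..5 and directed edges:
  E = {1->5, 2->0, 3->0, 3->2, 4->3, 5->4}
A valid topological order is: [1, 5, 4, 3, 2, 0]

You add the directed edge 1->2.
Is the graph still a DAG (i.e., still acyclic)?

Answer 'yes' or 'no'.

Answer: yes

Derivation:
Given toposort: [1, 5, 4, 3, 2, 0]
Position of 1: index 0; position of 2: index 4
New edge 1->2: forward
Forward edge: respects the existing order. Still a DAG, same toposort still valid.
Still a DAG? yes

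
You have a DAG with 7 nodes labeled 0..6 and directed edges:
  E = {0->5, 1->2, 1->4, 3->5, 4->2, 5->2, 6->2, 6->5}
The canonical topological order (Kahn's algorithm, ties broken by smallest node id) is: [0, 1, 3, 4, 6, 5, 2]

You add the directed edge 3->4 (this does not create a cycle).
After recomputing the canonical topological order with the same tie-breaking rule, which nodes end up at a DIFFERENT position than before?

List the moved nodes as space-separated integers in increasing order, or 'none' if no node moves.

Answer: none

Derivation:
Old toposort: [0, 1, 3, 4, 6, 5, 2]
Added edge 3->4
Recompute Kahn (smallest-id tiebreak):
  initial in-degrees: [0, 0, 4, 0, 2, 3, 0]
  ready (indeg=0): [0, 1, 3, 6]
  pop 0: indeg[5]->2 | ready=[1, 3, 6] | order so far=[0]
  pop 1: indeg[2]->3; indeg[4]->1 | ready=[3, 6] | order so far=[0, 1]
  pop 3: indeg[4]->0; indeg[5]->1 | ready=[4, 6] | order so far=[0, 1, 3]
  pop 4: indeg[2]->2 | ready=[6] | order so far=[0, 1, 3, 4]
  pop 6: indeg[2]->1; indeg[5]->0 | ready=[5] | order so far=[0, 1, 3, 4, 6]
  pop 5: indeg[2]->0 | ready=[2] | order so far=[0, 1, 3, 4, 6, 5]
  pop 2: no out-edges | ready=[] | order so far=[0, 1, 3, 4, 6, 5, 2]
New canonical toposort: [0, 1, 3, 4, 6, 5, 2]
Compare positions:
  Node 0: index 0 -> 0 (same)
  Node 1: index 1 -> 1 (same)
  Node 2: index 6 -> 6 (same)
  Node 3: index 2 -> 2 (same)
  Node 4: index 3 -> 3 (same)
  Node 5: index 5 -> 5 (same)
  Node 6: index 4 -> 4 (same)
Nodes that changed position: none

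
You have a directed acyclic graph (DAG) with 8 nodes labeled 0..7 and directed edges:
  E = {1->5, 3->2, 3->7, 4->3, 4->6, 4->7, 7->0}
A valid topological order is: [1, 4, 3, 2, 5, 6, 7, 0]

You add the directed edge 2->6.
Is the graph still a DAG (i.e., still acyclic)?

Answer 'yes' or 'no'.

Given toposort: [1, 4, 3, 2, 5, 6, 7, 0]
Position of 2: index 3; position of 6: index 5
New edge 2->6: forward
Forward edge: respects the existing order. Still a DAG, same toposort still valid.
Still a DAG? yes

Answer: yes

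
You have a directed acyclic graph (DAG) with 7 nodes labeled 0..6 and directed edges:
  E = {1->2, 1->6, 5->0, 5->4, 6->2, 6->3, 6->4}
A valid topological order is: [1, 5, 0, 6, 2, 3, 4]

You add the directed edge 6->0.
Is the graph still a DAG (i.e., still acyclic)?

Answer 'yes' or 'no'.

Answer: yes

Derivation:
Given toposort: [1, 5, 0, 6, 2, 3, 4]
Position of 6: index 3; position of 0: index 2
New edge 6->0: backward (u after v in old order)
Backward edge: old toposort is now invalid. Check if this creates a cycle.
Does 0 already reach 6? Reachable from 0: [0]. NO -> still a DAG (reorder needed).
Still a DAG? yes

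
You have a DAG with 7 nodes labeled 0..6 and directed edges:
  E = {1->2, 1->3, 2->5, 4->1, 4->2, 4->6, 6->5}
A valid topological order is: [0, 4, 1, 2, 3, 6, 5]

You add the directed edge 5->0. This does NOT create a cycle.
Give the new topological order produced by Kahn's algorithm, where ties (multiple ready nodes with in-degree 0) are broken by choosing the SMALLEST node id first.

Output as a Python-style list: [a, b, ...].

Answer: [4, 1, 2, 3, 6, 5, 0]

Derivation:
Old toposort: [0, 4, 1, 2, 3, 6, 5]
Added edge: 5->0
Position of 5 (6) > position of 0 (0). Must reorder: 5 must now come before 0.
Run Kahn's algorithm (break ties by smallest node id):
  initial in-degrees: [1, 1, 2, 1, 0, 2, 1]
  ready (indeg=0): [4]
  pop 4: indeg[1]->0; indeg[2]->1; indeg[6]->0 | ready=[1, 6] | order so far=[4]
  pop 1: indeg[2]->0; indeg[3]->0 | ready=[2, 3, 6] | order so far=[4, 1]
  pop 2: indeg[5]->1 | ready=[3, 6] | order so far=[4, 1, 2]
  pop 3: no out-edges | ready=[6] | order so far=[4, 1, 2, 3]
  pop 6: indeg[5]->0 | ready=[5] | order so far=[4, 1, 2, 3, 6]
  pop 5: indeg[0]->0 | ready=[0] | order so far=[4, 1, 2, 3, 6, 5]
  pop 0: no out-edges | ready=[] | order so far=[4, 1, 2, 3, 6, 5, 0]
  Result: [4, 1, 2, 3, 6, 5, 0]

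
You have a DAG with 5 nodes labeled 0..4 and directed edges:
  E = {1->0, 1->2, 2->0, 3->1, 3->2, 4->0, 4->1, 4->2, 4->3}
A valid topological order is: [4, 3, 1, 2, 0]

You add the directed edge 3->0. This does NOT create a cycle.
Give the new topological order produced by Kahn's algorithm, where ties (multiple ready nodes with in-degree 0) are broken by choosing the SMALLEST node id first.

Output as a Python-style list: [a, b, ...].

Old toposort: [4, 3, 1, 2, 0]
Added edge: 3->0
Position of 3 (1) < position of 0 (4). Old order still valid.
Run Kahn's algorithm (break ties by smallest node id):
  initial in-degrees: [4, 2, 3, 1, 0]
  ready (indeg=0): [4]
  pop 4: indeg[0]->3; indeg[1]->1; indeg[2]->2; indeg[3]->0 | ready=[3] | order so far=[4]
  pop 3: indeg[0]->2; indeg[1]->0; indeg[2]->1 | ready=[1] | order so far=[4, 3]
  pop 1: indeg[0]->1; indeg[2]->0 | ready=[2] | order so far=[4, 3, 1]
  pop 2: indeg[0]->0 | ready=[0] | order so far=[4, 3, 1, 2]
  pop 0: no out-edges | ready=[] | order so far=[4, 3, 1, 2, 0]
  Result: [4, 3, 1, 2, 0]

Answer: [4, 3, 1, 2, 0]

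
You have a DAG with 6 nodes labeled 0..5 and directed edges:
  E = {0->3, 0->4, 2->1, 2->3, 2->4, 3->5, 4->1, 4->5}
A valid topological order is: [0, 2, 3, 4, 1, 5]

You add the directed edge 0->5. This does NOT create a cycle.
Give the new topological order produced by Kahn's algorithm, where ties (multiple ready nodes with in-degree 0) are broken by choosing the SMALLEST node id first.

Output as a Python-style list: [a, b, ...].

Answer: [0, 2, 3, 4, 1, 5]

Derivation:
Old toposort: [0, 2, 3, 4, 1, 5]
Added edge: 0->5
Position of 0 (0) < position of 5 (5). Old order still valid.
Run Kahn's algorithm (break ties by smallest node id):
  initial in-degrees: [0, 2, 0, 2, 2, 3]
  ready (indeg=0): [0, 2]
  pop 0: indeg[3]->1; indeg[4]->1; indeg[5]->2 | ready=[2] | order so far=[0]
  pop 2: indeg[1]->1; indeg[3]->0; indeg[4]->0 | ready=[3, 4] | order so far=[0, 2]
  pop 3: indeg[5]->1 | ready=[4] | order so far=[0, 2, 3]
  pop 4: indeg[1]->0; indeg[5]->0 | ready=[1, 5] | order so far=[0, 2, 3, 4]
  pop 1: no out-edges | ready=[5] | order so far=[0, 2, 3, 4, 1]
  pop 5: no out-edges | ready=[] | order so far=[0, 2, 3, 4, 1, 5]
  Result: [0, 2, 3, 4, 1, 5]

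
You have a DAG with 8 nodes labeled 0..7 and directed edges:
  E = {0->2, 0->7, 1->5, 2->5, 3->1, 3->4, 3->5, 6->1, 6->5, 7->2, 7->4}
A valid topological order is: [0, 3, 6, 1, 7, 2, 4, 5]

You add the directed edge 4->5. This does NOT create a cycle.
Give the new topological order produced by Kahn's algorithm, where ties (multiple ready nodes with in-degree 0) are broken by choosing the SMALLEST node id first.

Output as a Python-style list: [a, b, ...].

Old toposort: [0, 3, 6, 1, 7, 2, 4, 5]
Added edge: 4->5
Position of 4 (6) < position of 5 (7). Old order still valid.
Run Kahn's algorithm (break ties by smallest node id):
  initial in-degrees: [0, 2, 2, 0, 2, 5, 0, 1]
  ready (indeg=0): [0, 3, 6]
  pop 0: indeg[2]->1; indeg[7]->0 | ready=[3, 6, 7] | order so far=[0]
  pop 3: indeg[1]->1; indeg[4]->1; indeg[5]->4 | ready=[6, 7] | order so far=[0, 3]
  pop 6: indeg[1]->0; indeg[5]->3 | ready=[1, 7] | order so far=[0, 3, 6]
  pop 1: indeg[5]->2 | ready=[7] | order so far=[0, 3, 6, 1]
  pop 7: indeg[2]->0; indeg[4]->0 | ready=[2, 4] | order so far=[0, 3, 6, 1, 7]
  pop 2: indeg[5]->1 | ready=[4] | order so far=[0, 3, 6, 1, 7, 2]
  pop 4: indeg[5]->0 | ready=[5] | order so far=[0, 3, 6, 1, 7, 2, 4]
  pop 5: no out-edges | ready=[] | order so far=[0, 3, 6, 1, 7, 2, 4, 5]
  Result: [0, 3, 6, 1, 7, 2, 4, 5]

Answer: [0, 3, 6, 1, 7, 2, 4, 5]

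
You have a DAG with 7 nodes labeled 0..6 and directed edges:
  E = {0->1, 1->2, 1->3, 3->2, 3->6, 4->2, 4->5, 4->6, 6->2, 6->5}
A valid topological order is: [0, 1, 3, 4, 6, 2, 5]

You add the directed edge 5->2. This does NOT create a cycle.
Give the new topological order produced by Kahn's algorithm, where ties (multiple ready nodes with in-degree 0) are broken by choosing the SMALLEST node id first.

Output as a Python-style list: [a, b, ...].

Old toposort: [0, 1, 3, 4, 6, 2, 5]
Added edge: 5->2
Position of 5 (6) > position of 2 (5). Must reorder: 5 must now come before 2.
Run Kahn's algorithm (break ties by smallest node id):
  initial in-degrees: [0, 1, 5, 1, 0, 2, 2]
  ready (indeg=0): [0, 4]
  pop 0: indeg[1]->0 | ready=[1, 4] | order so far=[0]
  pop 1: indeg[2]->4; indeg[3]->0 | ready=[3, 4] | order so far=[0, 1]
  pop 3: indeg[2]->3; indeg[6]->1 | ready=[4] | order so far=[0, 1, 3]
  pop 4: indeg[2]->2; indeg[5]->1; indeg[6]->0 | ready=[6] | order so far=[0, 1, 3, 4]
  pop 6: indeg[2]->1; indeg[5]->0 | ready=[5] | order so far=[0, 1, 3, 4, 6]
  pop 5: indeg[2]->0 | ready=[2] | order so far=[0, 1, 3, 4, 6, 5]
  pop 2: no out-edges | ready=[] | order so far=[0, 1, 3, 4, 6, 5, 2]
  Result: [0, 1, 3, 4, 6, 5, 2]

Answer: [0, 1, 3, 4, 6, 5, 2]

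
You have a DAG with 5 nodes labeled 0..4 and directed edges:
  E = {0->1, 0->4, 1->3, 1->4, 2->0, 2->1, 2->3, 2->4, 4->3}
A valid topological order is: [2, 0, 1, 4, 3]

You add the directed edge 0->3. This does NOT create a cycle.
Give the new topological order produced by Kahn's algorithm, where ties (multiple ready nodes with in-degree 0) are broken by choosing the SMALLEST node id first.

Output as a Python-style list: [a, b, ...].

Old toposort: [2, 0, 1, 4, 3]
Added edge: 0->3
Position of 0 (1) < position of 3 (4). Old order still valid.
Run Kahn's algorithm (break ties by smallest node id):
  initial in-degrees: [1, 2, 0, 4, 3]
  ready (indeg=0): [2]
  pop 2: indeg[0]->0; indeg[1]->1; indeg[3]->3; indeg[4]->2 | ready=[0] | order so far=[2]
  pop 0: indeg[1]->0; indeg[3]->2; indeg[4]->1 | ready=[1] | order so far=[2, 0]
  pop 1: indeg[3]->1; indeg[4]->0 | ready=[4] | order so far=[2, 0, 1]
  pop 4: indeg[3]->0 | ready=[3] | order so far=[2, 0, 1, 4]
  pop 3: no out-edges | ready=[] | order so far=[2, 0, 1, 4, 3]
  Result: [2, 0, 1, 4, 3]

Answer: [2, 0, 1, 4, 3]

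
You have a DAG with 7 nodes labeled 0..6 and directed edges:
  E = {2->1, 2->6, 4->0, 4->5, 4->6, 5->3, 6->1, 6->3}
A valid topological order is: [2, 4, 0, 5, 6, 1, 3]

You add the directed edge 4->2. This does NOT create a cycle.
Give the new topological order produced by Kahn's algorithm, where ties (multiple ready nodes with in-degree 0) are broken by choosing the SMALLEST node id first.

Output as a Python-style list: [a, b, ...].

Answer: [4, 0, 2, 5, 6, 1, 3]

Derivation:
Old toposort: [2, 4, 0, 5, 6, 1, 3]
Added edge: 4->2
Position of 4 (1) > position of 2 (0). Must reorder: 4 must now come before 2.
Run Kahn's algorithm (break ties by smallest node id):
  initial in-degrees: [1, 2, 1, 2, 0, 1, 2]
  ready (indeg=0): [4]
  pop 4: indeg[0]->0; indeg[2]->0; indeg[5]->0; indeg[6]->1 | ready=[0, 2, 5] | order so far=[4]
  pop 0: no out-edges | ready=[2, 5] | order so far=[4, 0]
  pop 2: indeg[1]->1; indeg[6]->0 | ready=[5, 6] | order so far=[4, 0, 2]
  pop 5: indeg[3]->1 | ready=[6] | order so far=[4, 0, 2, 5]
  pop 6: indeg[1]->0; indeg[3]->0 | ready=[1, 3] | order so far=[4, 0, 2, 5, 6]
  pop 1: no out-edges | ready=[3] | order so far=[4, 0, 2, 5, 6, 1]
  pop 3: no out-edges | ready=[] | order so far=[4, 0, 2, 5, 6, 1, 3]
  Result: [4, 0, 2, 5, 6, 1, 3]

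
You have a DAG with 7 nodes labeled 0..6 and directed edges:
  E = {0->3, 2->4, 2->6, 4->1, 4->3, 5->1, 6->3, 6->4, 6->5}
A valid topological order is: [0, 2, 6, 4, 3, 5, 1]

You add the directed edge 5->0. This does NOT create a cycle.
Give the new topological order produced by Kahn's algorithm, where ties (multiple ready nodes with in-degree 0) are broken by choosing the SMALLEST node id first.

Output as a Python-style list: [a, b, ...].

Old toposort: [0, 2, 6, 4, 3, 5, 1]
Added edge: 5->0
Position of 5 (5) > position of 0 (0). Must reorder: 5 must now come before 0.
Run Kahn's algorithm (break ties by smallest node id):
  initial in-degrees: [1, 2, 0, 3, 2, 1, 1]
  ready (indeg=0): [2]
  pop 2: indeg[4]->1; indeg[6]->0 | ready=[6] | order so far=[2]
  pop 6: indeg[3]->2; indeg[4]->0; indeg[5]->0 | ready=[4, 5] | order so far=[2, 6]
  pop 4: indeg[1]->1; indeg[3]->1 | ready=[5] | order so far=[2, 6, 4]
  pop 5: indeg[0]->0; indeg[1]->0 | ready=[0, 1] | order so far=[2, 6, 4, 5]
  pop 0: indeg[3]->0 | ready=[1, 3] | order so far=[2, 6, 4, 5, 0]
  pop 1: no out-edges | ready=[3] | order so far=[2, 6, 4, 5, 0, 1]
  pop 3: no out-edges | ready=[] | order so far=[2, 6, 4, 5, 0, 1, 3]
  Result: [2, 6, 4, 5, 0, 1, 3]

Answer: [2, 6, 4, 5, 0, 1, 3]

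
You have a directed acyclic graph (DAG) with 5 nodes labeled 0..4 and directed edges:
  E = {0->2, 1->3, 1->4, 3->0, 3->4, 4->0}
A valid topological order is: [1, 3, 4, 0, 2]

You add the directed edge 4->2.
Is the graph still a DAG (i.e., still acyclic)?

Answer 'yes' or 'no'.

Answer: yes

Derivation:
Given toposort: [1, 3, 4, 0, 2]
Position of 4: index 2; position of 2: index 4
New edge 4->2: forward
Forward edge: respects the existing order. Still a DAG, same toposort still valid.
Still a DAG? yes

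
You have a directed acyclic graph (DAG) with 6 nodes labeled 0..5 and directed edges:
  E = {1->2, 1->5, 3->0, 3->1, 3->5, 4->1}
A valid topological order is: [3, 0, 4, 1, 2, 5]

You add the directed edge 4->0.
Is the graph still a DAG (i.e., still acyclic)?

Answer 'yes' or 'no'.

Answer: yes

Derivation:
Given toposort: [3, 0, 4, 1, 2, 5]
Position of 4: index 2; position of 0: index 1
New edge 4->0: backward (u after v in old order)
Backward edge: old toposort is now invalid. Check if this creates a cycle.
Does 0 already reach 4? Reachable from 0: [0]. NO -> still a DAG (reorder needed).
Still a DAG? yes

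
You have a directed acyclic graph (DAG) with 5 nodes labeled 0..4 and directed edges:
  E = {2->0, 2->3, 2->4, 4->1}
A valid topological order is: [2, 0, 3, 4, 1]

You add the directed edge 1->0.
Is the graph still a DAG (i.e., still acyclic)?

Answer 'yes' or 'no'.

Answer: yes

Derivation:
Given toposort: [2, 0, 3, 4, 1]
Position of 1: index 4; position of 0: index 1
New edge 1->0: backward (u after v in old order)
Backward edge: old toposort is now invalid. Check if this creates a cycle.
Does 0 already reach 1? Reachable from 0: [0]. NO -> still a DAG (reorder needed).
Still a DAG? yes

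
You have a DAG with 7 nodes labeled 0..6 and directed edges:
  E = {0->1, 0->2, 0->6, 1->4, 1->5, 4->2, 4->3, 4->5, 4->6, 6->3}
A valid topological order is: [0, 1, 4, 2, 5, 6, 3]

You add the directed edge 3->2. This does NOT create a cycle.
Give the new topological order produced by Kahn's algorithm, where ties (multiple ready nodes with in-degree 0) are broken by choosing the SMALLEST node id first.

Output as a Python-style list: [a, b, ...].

Old toposort: [0, 1, 4, 2, 5, 6, 3]
Added edge: 3->2
Position of 3 (6) > position of 2 (3). Must reorder: 3 must now come before 2.
Run Kahn's algorithm (break ties by smallest node id):
  initial in-degrees: [0, 1, 3, 2, 1, 2, 2]
  ready (indeg=0): [0]
  pop 0: indeg[1]->0; indeg[2]->2; indeg[6]->1 | ready=[1] | order so far=[0]
  pop 1: indeg[4]->0; indeg[5]->1 | ready=[4] | order so far=[0, 1]
  pop 4: indeg[2]->1; indeg[3]->1; indeg[5]->0; indeg[6]->0 | ready=[5, 6] | order so far=[0, 1, 4]
  pop 5: no out-edges | ready=[6] | order so far=[0, 1, 4, 5]
  pop 6: indeg[3]->0 | ready=[3] | order so far=[0, 1, 4, 5, 6]
  pop 3: indeg[2]->0 | ready=[2] | order so far=[0, 1, 4, 5, 6, 3]
  pop 2: no out-edges | ready=[] | order so far=[0, 1, 4, 5, 6, 3, 2]
  Result: [0, 1, 4, 5, 6, 3, 2]

Answer: [0, 1, 4, 5, 6, 3, 2]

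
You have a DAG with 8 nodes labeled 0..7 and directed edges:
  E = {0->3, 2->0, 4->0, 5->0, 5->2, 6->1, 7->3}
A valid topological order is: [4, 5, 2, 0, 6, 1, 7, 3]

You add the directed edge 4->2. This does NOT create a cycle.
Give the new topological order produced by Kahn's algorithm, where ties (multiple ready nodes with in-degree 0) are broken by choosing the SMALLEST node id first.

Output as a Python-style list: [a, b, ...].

Answer: [4, 5, 2, 0, 6, 1, 7, 3]

Derivation:
Old toposort: [4, 5, 2, 0, 6, 1, 7, 3]
Added edge: 4->2
Position of 4 (0) < position of 2 (2). Old order still valid.
Run Kahn's algorithm (break ties by smallest node id):
  initial in-degrees: [3, 1, 2, 2, 0, 0, 0, 0]
  ready (indeg=0): [4, 5, 6, 7]
  pop 4: indeg[0]->2; indeg[2]->1 | ready=[5, 6, 7] | order so far=[4]
  pop 5: indeg[0]->1; indeg[2]->0 | ready=[2, 6, 7] | order so far=[4, 5]
  pop 2: indeg[0]->0 | ready=[0, 6, 7] | order so far=[4, 5, 2]
  pop 0: indeg[3]->1 | ready=[6, 7] | order so far=[4, 5, 2, 0]
  pop 6: indeg[1]->0 | ready=[1, 7] | order so far=[4, 5, 2, 0, 6]
  pop 1: no out-edges | ready=[7] | order so far=[4, 5, 2, 0, 6, 1]
  pop 7: indeg[3]->0 | ready=[3] | order so far=[4, 5, 2, 0, 6, 1, 7]
  pop 3: no out-edges | ready=[] | order so far=[4, 5, 2, 0, 6, 1, 7, 3]
  Result: [4, 5, 2, 0, 6, 1, 7, 3]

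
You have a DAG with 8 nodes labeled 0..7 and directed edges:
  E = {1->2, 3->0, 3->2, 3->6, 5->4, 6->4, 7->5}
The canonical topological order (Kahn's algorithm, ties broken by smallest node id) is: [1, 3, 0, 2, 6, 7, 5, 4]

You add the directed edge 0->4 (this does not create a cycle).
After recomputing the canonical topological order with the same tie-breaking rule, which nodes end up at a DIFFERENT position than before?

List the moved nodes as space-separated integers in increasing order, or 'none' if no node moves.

Answer: none

Derivation:
Old toposort: [1, 3, 0, 2, 6, 7, 5, 4]
Added edge 0->4
Recompute Kahn (smallest-id tiebreak):
  initial in-degrees: [1, 0, 2, 0, 3, 1, 1, 0]
  ready (indeg=0): [1, 3, 7]
  pop 1: indeg[2]->1 | ready=[3, 7] | order so far=[1]
  pop 3: indeg[0]->0; indeg[2]->0; indeg[6]->0 | ready=[0, 2, 6, 7] | order so far=[1, 3]
  pop 0: indeg[4]->2 | ready=[2, 6, 7] | order so far=[1, 3, 0]
  pop 2: no out-edges | ready=[6, 7] | order so far=[1, 3, 0, 2]
  pop 6: indeg[4]->1 | ready=[7] | order so far=[1, 3, 0, 2, 6]
  pop 7: indeg[5]->0 | ready=[5] | order so far=[1, 3, 0, 2, 6, 7]
  pop 5: indeg[4]->0 | ready=[4] | order so far=[1, 3, 0, 2, 6, 7, 5]
  pop 4: no out-edges | ready=[] | order so far=[1, 3, 0, 2, 6, 7, 5, 4]
New canonical toposort: [1, 3, 0, 2, 6, 7, 5, 4]
Compare positions:
  Node 0: index 2 -> 2 (same)
  Node 1: index 0 -> 0 (same)
  Node 2: index 3 -> 3 (same)
  Node 3: index 1 -> 1 (same)
  Node 4: index 7 -> 7 (same)
  Node 5: index 6 -> 6 (same)
  Node 6: index 4 -> 4 (same)
  Node 7: index 5 -> 5 (same)
Nodes that changed position: none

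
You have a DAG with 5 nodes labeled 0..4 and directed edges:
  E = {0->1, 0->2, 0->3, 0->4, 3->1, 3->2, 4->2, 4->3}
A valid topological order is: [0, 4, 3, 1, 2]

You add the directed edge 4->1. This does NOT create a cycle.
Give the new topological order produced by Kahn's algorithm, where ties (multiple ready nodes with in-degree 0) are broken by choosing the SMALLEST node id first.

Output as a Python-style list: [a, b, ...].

Old toposort: [0, 4, 3, 1, 2]
Added edge: 4->1
Position of 4 (1) < position of 1 (3). Old order still valid.
Run Kahn's algorithm (break ties by smallest node id):
  initial in-degrees: [0, 3, 3, 2, 1]
  ready (indeg=0): [0]
  pop 0: indeg[1]->2; indeg[2]->2; indeg[3]->1; indeg[4]->0 | ready=[4] | order so far=[0]
  pop 4: indeg[1]->1; indeg[2]->1; indeg[3]->0 | ready=[3] | order so far=[0, 4]
  pop 3: indeg[1]->0; indeg[2]->0 | ready=[1, 2] | order so far=[0, 4, 3]
  pop 1: no out-edges | ready=[2] | order so far=[0, 4, 3, 1]
  pop 2: no out-edges | ready=[] | order so far=[0, 4, 3, 1, 2]
  Result: [0, 4, 3, 1, 2]

Answer: [0, 4, 3, 1, 2]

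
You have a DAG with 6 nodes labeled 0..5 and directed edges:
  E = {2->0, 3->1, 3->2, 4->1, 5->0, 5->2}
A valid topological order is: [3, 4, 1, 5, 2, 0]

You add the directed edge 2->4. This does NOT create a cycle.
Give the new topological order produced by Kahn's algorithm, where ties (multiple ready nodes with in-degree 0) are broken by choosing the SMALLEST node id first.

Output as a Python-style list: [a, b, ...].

Old toposort: [3, 4, 1, 5, 2, 0]
Added edge: 2->4
Position of 2 (4) > position of 4 (1). Must reorder: 2 must now come before 4.
Run Kahn's algorithm (break ties by smallest node id):
  initial in-degrees: [2, 2, 2, 0, 1, 0]
  ready (indeg=0): [3, 5]
  pop 3: indeg[1]->1; indeg[2]->1 | ready=[5] | order so far=[3]
  pop 5: indeg[0]->1; indeg[2]->0 | ready=[2] | order so far=[3, 5]
  pop 2: indeg[0]->0; indeg[4]->0 | ready=[0, 4] | order so far=[3, 5, 2]
  pop 0: no out-edges | ready=[4] | order so far=[3, 5, 2, 0]
  pop 4: indeg[1]->0 | ready=[1] | order so far=[3, 5, 2, 0, 4]
  pop 1: no out-edges | ready=[] | order so far=[3, 5, 2, 0, 4, 1]
  Result: [3, 5, 2, 0, 4, 1]

Answer: [3, 5, 2, 0, 4, 1]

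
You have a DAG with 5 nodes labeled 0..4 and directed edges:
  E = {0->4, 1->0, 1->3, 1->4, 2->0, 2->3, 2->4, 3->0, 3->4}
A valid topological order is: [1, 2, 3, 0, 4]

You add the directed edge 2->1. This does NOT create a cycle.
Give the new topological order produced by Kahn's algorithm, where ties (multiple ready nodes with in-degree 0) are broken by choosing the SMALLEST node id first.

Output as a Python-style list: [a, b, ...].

Answer: [2, 1, 3, 0, 4]

Derivation:
Old toposort: [1, 2, 3, 0, 4]
Added edge: 2->1
Position of 2 (1) > position of 1 (0). Must reorder: 2 must now come before 1.
Run Kahn's algorithm (break ties by smallest node id):
  initial in-degrees: [3, 1, 0, 2, 4]
  ready (indeg=0): [2]
  pop 2: indeg[0]->2; indeg[1]->0; indeg[3]->1; indeg[4]->3 | ready=[1] | order so far=[2]
  pop 1: indeg[0]->1; indeg[3]->0; indeg[4]->2 | ready=[3] | order so far=[2, 1]
  pop 3: indeg[0]->0; indeg[4]->1 | ready=[0] | order so far=[2, 1, 3]
  pop 0: indeg[4]->0 | ready=[4] | order so far=[2, 1, 3, 0]
  pop 4: no out-edges | ready=[] | order so far=[2, 1, 3, 0, 4]
  Result: [2, 1, 3, 0, 4]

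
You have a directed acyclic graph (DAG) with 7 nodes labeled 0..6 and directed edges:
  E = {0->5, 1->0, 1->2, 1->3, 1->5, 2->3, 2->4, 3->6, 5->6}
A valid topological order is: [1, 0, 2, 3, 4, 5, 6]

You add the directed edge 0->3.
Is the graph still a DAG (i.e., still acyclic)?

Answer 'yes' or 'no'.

Given toposort: [1, 0, 2, 3, 4, 5, 6]
Position of 0: index 1; position of 3: index 3
New edge 0->3: forward
Forward edge: respects the existing order. Still a DAG, same toposort still valid.
Still a DAG? yes

Answer: yes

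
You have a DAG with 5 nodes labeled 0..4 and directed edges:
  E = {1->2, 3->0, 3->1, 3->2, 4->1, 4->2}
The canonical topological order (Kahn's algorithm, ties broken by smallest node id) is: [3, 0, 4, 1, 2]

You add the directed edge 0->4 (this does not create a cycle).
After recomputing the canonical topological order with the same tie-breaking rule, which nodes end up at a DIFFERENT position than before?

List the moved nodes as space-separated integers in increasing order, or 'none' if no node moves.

Answer: none

Derivation:
Old toposort: [3, 0, 4, 1, 2]
Added edge 0->4
Recompute Kahn (smallest-id tiebreak):
  initial in-degrees: [1, 2, 3, 0, 1]
  ready (indeg=0): [3]
  pop 3: indeg[0]->0; indeg[1]->1; indeg[2]->2 | ready=[0] | order so far=[3]
  pop 0: indeg[4]->0 | ready=[4] | order so far=[3, 0]
  pop 4: indeg[1]->0; indeg[2]->1 | ready=[1] | order so far=[3, 0, 4]
  pop 1: indeg[2]->0 | ready=[2] | order so far=[3, 0, 4, 1]
  pop 2: no out-edges | ready=[] | order so far=[3, 0, 4, 1, 2]
New canonical toposort: [3, 0, 4, 1, 2]
Compare positions:
  Node 0: index 1 -> 1 (same)
  Node 1: index 3 -> 3 (same)
  Node 2: index 4 -> 4 (same)
  Node 3: index 0 -> 0 (same)
  Node 4: index 2 -> 2 (same)
Nodes that changed position: none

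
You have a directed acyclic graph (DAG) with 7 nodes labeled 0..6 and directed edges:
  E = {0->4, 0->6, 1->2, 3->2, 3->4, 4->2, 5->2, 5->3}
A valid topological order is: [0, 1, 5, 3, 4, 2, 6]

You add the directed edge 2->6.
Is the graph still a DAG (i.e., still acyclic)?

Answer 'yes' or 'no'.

Given toposort: [0, 1, 5, 3, 4, 2, 6]
Position of 2: index 5; position of 6: index 6
New edge 2->6: forward
Forward edge: respects the existing order. Still a DAG, same toposort still valid.
Still a DAG? yes

Answer: yes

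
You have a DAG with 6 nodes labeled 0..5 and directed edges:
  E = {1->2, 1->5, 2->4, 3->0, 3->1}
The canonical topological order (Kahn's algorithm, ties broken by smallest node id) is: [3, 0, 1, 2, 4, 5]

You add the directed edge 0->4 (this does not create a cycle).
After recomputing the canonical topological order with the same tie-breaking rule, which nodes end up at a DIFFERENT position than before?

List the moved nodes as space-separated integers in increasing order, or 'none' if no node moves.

Old toposort: [3, 0, 1, 2, 4, 5]
Added edge 0->4
Recompute Kahn (smallest-id tiebreak):
  initial in-degrees: [1, 1, 1, 0, 2, 1]
  ready (indeg=0): [3]
  pop 3: indeg[0]->0; indeg[1]->0 | ready=[0, 1] | order so far=[3]
  pop 0: indeg[4]->1 | ready=[1] | order so far=[3, 0]
  pop 1: indeg[2]->0; indeg[5]->0 | ready=[2, 5] | order so far=[3, 0, 1]
  pop 2: indeg[4]->0 | ready=[4, 5] | order so far=[3, 0, 1, 2]
  pop 4: no out-edges | ready=[5] | order so far=[3, 0, 1, 2, 4]
  pop 5: no out-edges | ready=[] | order so far=[3, 0, 1, 2, 4, 5]
New canonical toposort: [3, 0, 1, 2, 4, 5]
Compare positions:
  Node 0: index 1 -> 1 (same)
  Node 1: index 2 -> 2 (same)
  Node 2: index 3 -> 3 (same)
  Node 3: index 0 -> 0 (same)
  Node 4: index 4 -> 4 (same)
  Node 5: index 5 -> 5 (same)
Nodes that changed position: none

Answer: none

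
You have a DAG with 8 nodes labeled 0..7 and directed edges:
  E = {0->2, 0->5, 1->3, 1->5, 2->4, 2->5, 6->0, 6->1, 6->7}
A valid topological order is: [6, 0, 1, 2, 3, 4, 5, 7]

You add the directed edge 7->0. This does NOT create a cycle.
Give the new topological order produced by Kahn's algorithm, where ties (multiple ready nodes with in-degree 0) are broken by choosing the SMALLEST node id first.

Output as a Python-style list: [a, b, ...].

Old toposort: [6, 0, 1, 2, 3, 4, 5, 7]
Added edge: 7->0
Position of 7 (7) > position of 0 (1). Must reorder: 7 must now come before 0.
Run Kahn's algorithm (break ties by smallest node id):
  initial in-degrees: [2, 1, 1, 1, 1, 3, 0, 1]
  ready (indeg=0): [6]
  pop 6: indeg[0]->1; indeg[1]->0; indeg[7]->0 | ready=[1, 7] | order so far=[6]
  pop 1: indeg[3]->0; indeg[5]->2 | ready=[3, 7] | order so far=[6, 1]
  pop 3: no out-edges | ready=[7] | order so far=[6, 1, 3]
  pop 7: indeg[0]->0 | ready=[0] | order so far=[6, 1, 3, 7]
  pop 0: indeg[2]->0; indeg[5]->1 | ready=[2] | order so far=[6, 1, 3, 7, 0]
  pop 2: indeg[4]->0; indeg[5]->0 | ready=[4, 5] | order so far=[6, 1, 3, 7, 0, 2]
  pop 4: no out-edges | ready=[5] | order so far=[6, 1, 3, 7, 0, 2, 4]
  pop 5: no out-edges | ready=[] | order so far=[6, 1, 3, 7, 0, 2, 4, 5]
  Result: [6, 1, 3, 7, 0, 2, 4, 5]

Answer: [6, 1, 3, 7, 0, 2, 4, 5]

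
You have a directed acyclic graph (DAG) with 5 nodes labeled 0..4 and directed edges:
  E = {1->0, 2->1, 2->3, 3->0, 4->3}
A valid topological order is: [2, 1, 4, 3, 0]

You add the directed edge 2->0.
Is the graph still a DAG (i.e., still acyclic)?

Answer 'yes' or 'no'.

Answer: yes

Derivation:
Given toposort: [2, 1, 4, 3, 0]
Position of 2: index 0; position of 0: index 4
New edge 2->0: forward
Forward edge: respects the existing order. Still a DAG, same toposort still valid.
Still a DAG? yes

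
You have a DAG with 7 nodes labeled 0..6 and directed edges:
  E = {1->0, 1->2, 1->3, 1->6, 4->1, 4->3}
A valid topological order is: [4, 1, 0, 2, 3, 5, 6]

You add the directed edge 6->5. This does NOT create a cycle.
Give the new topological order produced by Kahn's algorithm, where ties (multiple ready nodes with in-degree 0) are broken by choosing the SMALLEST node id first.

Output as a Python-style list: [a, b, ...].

Answer: [4, 1, 0, 2, 3, 6, 5]

Derivation:
Old toposort: [4, 1, 0, 2, 3, 5, 6]
Added edge: 6->5
Position of 6 (6) > position of 5 (5). Must reorder: 6 must now come before 5.
Run Kahn's algorithm (break ties by smallest node id):
  initial in-degrees: [1, 1, 1, 2, 0, 1, 1]
  ready (indeg=0): [4]
  pop 4: indeg[1]->0; indeg[3]->1 | ready=[1] | order so far=[4]
  pop 1: indeg[0]->0; indeg[2]->0; indeg[3]->0; indeg[6]->0 | ready=[0, 2, 3, 6] | order so far=[4, 1]
  pop 0: no out-edges | ready=[2, 3, 6] | order so far=[4, 1, 0]
  pop 2: no out-edges | ready=[3, 6] | order so far=[4, 1, 0, 2]
  pop 3: no out-edges | ready=[6] | order so far=[4, 1, 0, 2, 3]
  pop 6: indeg[5]->0 | ready=[5] | order so far=[4, 1, 0, 2, 3, 6]
  pop 5: no out-edges | ready=[] | order so far=[4, 1, 0, 2, 3, 6, 5]
  Result: [4, 1, 0, 2, 3, 6, 5]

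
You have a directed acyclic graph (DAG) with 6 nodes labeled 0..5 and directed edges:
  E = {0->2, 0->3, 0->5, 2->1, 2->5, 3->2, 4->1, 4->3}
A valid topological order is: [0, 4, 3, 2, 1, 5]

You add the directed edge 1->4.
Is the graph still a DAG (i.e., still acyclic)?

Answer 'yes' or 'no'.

Answer: no

Derivation:
Given toposort: [0, 4, 3, 2, 1, 5]
Position of 1: index 4; position of 4: index 1
New edge 1->4: backward (u after v in old order)
Backward edge: old toposort is now invalid. Check if this creates a cycle.
Does 4 already reach 1? Reachable from 4: [1, 2, 3, 4, 5]. YES -> cycle!
Still a DAG? no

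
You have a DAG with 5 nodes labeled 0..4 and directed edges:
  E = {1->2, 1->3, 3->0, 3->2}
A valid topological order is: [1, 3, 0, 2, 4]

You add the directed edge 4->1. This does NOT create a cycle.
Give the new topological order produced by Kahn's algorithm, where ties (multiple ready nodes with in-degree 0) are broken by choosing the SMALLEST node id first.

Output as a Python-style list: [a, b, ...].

Old toposort: [1, 3, 0, 2, 4]
Added edge: 4->1
Position of 4 (4) > position of 1 (0). Must reorder: 4 must now come before 1.
Run Kahn's algorithm (break ties by smallest node id):
  initial in-degrees: [1, 1, 2, 1, 0]
  ready (indeg=0): [4]
  pop 4: indeg[1]->0 | ready=[1] | order so far=[4]
  pop 1: indeg[2]->1; indeg[3]->0 | ready=[3] | order so far=[4, 1]
  pop 3: indeg[0]->0; indeg[2]->0 | ready=[0, 2] | order so far=[4, 1, 3]
  pop 0: no out-edges | ready=[2] | order so far=[4, 1, 3, 0]
  pop 2: no out-edges | ready=[] | order so far=[4, 1, 3, 0, 2]
  Result: [4, 1, 3, 0, 2]

Answer: [4, 1, 3, 0, 2]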